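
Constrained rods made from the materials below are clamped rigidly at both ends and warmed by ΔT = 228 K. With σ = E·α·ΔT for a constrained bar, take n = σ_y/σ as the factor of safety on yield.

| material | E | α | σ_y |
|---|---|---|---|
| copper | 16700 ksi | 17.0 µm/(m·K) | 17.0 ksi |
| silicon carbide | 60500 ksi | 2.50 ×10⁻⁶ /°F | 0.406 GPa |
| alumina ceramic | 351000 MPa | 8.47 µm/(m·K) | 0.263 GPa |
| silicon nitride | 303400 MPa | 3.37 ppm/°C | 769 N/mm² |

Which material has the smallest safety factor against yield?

copper

Converting E to GPa, α to ×10⁻⁶/K, σ_y to MPa, then σ and n for each:
  copper: E = 115.1, α = 17.0, σ_y = 117.2 → σ = 446 MPa, n = 0.263
  silicon carbide: E = 417.1, α = 4.50, σ_y = 406.0 → σ = 428 MPa, n = 0.949
  alumina ceramic: E = 351.0, α = 8.47, σ_y = 263.0 → σ = 678 MPa, n = 0.388
  silicon nitride: E = 303.4, α = 3.37, σ_y = 769.0 → σ = 233 MPa, n = 3.30
Copper has the lowest safety factor, n = 0.263.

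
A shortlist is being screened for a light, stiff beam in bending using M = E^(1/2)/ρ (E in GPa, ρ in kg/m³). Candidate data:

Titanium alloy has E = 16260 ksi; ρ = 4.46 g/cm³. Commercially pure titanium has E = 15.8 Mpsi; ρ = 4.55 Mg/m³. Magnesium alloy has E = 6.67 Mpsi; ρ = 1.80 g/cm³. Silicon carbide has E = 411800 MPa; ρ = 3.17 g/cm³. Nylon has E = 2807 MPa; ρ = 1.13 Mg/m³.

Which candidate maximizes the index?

In SI units:
  titanium alloy: E = 112.1 GPa, ρ = 4460 kg/m³
  commercially pure titanium: E = 108.9 GPa, ρ = 4550 kg/m³
  magnesium alloy: E = 45.99 GPa, ρ = 1800 kg/m³
  silicon carbide: E = 411.8 GPa, ρ = 3170 kg/m³
  nylon: E = 2.807 GPa, ρ = 1130 kg/m³
  silicon carbide: M = 6.40×10⁻³
  magnesium alloy: M = 3.77×10⁻³
  titanium alloy: M = 2.37×10⁻³
  commercially pure titanium: M = 2.29×10⁻³
  nylon: M = 1.48×10⁻³
The maximum is for silicon carbide.

silicon carbide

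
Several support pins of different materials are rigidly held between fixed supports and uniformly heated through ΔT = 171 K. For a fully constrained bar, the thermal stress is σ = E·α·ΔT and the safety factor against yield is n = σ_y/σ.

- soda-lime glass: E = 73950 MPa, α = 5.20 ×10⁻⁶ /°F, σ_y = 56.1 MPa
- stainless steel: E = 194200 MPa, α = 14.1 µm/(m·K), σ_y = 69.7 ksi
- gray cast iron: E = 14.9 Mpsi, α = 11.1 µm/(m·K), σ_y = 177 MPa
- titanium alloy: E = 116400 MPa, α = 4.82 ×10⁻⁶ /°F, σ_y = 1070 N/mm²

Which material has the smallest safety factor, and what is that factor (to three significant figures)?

Converting E to GPa, α to ×10⁻⁶/K, σ_y to MPa, then σ and n for each:
  soda-lime glass: E = 73.95, α = 9.36, σ_y = 56.10 → σ = 118 MPa, n = 0.474
  stainless steel: E = 194.2, α = 14.1, σ_y = 480.6 → σ = 468 MPa, n = 1.03
  gray cast iron: E = 102.7, α = 11.1, σ_y = 177.0 → σ = 195 MPa, n = 0.908
  titanium alloy: E = 116.4, α = 8.68, σ_y = 1070 → σ = 173 MPa, n = 6.20
Soda-lime glass has the lowest safety factor, n = 0.474.

soda-lime glass, n = 0.474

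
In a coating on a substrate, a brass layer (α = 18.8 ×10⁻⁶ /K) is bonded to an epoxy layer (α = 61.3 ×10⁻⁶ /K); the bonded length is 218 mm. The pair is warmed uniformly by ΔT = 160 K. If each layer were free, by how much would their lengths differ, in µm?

Δα = |18.8 − 61.3|×10⁻⁶/K = 42.5×10⁻⁶/K.
ΔL_mismatch = Δα·L·ΔT = 42.5×10⁻⁶ × 218.0 mm × 160.0 K = 1480 µm.

1480 µm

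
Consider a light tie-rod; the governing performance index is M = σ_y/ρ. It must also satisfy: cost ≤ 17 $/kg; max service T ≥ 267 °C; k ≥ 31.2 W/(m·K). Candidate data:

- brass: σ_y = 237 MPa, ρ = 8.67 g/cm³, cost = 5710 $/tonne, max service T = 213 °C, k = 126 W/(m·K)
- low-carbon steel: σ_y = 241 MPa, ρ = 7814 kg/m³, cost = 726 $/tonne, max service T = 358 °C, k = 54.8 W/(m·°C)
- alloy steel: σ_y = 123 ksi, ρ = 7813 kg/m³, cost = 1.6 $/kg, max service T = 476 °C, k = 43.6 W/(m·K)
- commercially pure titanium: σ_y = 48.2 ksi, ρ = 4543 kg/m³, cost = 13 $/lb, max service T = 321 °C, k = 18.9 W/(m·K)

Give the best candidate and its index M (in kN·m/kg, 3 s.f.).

Screen on constraints: cost ≤ 17 $/kg; max service T ≥ 267 °C; k ≥ 31.2 W/(m·K). Survivors: low-carbon steel, alloy steel.
Convert each candidate to consistent units, then evaluate M:
  low-carbon steel: σ_y = 241.0 MPa, ρ = 7814 kg/m³
  alloy steel: σ_y = 848.1 MPa, ρ = 7813 kg/m³
  alloy steel: M = 109 kN·m/kg
  low-carbon steel: M = 30.8 kN·m/kg
Alloy steel has the largest M.

alloy steel, M = 109 kN·m/kg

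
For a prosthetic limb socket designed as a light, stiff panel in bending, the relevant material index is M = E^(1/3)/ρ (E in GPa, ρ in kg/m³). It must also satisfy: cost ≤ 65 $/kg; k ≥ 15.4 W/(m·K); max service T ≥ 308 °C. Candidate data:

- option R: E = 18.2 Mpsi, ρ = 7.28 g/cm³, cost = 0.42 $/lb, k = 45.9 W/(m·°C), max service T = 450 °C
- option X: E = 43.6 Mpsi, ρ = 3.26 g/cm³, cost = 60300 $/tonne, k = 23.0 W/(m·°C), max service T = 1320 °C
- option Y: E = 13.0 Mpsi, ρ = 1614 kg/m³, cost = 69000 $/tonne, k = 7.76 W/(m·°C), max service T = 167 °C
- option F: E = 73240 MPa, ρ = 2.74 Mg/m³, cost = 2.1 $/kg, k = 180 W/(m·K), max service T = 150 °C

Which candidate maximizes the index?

option X

Screen on constraints: cost ≤ 65 $/kg; k ≥ 15.4 W/(m·K); max service T ≥ 308 °C. Survivors: option R, option X.
Putting every candidate on a common basis:
  option R: E = 125.5 GPa, ρ = 7280 kg/m³
  option X: E = 300.6 GPa, ρ = 3260 kg/m³
  option X: M = 2.05×10⁻³
  option R: M = 0.688×10⁻³
Option X ranks first.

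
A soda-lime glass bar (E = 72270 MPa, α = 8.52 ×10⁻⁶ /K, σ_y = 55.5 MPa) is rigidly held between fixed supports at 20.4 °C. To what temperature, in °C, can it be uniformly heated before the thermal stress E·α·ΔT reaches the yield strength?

E = 72270 MPa = 72.27 GPa.
E·α·ΔT = 55.50 MPa ⇒ ΔT = 55.50 / (72.27×10³ × 8.52×10⁻⁶) = 90.14 K.
T = 20.4 + 90.14 = 110.5 °C.

111 °C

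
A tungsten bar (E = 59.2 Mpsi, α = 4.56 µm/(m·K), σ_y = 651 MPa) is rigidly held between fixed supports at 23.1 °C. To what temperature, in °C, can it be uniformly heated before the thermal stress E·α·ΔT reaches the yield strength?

373 °C

E = 59.2 Mpsi = 408.2 GPa.
E·α·ΔT = 651.0 MPa ⇒ ΔT = 651.0 / (408.2×10³ × 4.56×10⁻⁶) = 349.8 K.
T = 23.1 + 349.8 = 372.9 °C.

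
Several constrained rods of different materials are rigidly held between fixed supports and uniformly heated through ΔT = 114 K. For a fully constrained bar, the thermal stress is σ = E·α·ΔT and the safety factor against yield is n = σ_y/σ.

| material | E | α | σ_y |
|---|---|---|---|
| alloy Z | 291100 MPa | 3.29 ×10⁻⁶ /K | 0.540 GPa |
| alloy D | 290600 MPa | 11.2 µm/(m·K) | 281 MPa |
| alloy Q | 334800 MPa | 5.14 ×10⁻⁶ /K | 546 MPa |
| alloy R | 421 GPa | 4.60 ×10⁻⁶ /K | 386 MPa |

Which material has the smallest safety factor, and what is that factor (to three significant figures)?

With everything in SI (GPa, ×10⁻⁶/K, MPa):
  alloy Z: E = 291.1, α = 3.29, σ_y = 540.0 → σ = 109 MPa, n = 4.95
  alloy D: E = 290.6, α = 11.2, σ_y = 281.0 → σ = 371 MPa, n = 0.757
  alloy Q: E = 334.8, α = 5.14, σ_y = 546.0 → σ = 196 MPa, n = 2.78
  alloy R: E = 421.0, α = 4.60, σ_y = 386.0 → σ = 221 MPa, n = 1.75
Smallest n: alloy D with n = 0.757.

alloy D, n = 0.757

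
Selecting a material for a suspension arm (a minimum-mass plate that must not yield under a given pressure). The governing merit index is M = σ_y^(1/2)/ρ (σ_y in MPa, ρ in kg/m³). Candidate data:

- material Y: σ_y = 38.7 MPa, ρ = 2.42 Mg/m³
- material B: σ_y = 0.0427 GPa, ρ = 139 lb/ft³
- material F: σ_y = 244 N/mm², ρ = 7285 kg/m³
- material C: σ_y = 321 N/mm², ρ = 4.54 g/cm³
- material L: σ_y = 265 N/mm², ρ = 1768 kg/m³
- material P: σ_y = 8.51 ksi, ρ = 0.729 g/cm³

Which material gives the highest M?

In SI units:
  material Y: σ_y = 38.70 MPa, ρ = 2420 kg/m³
  material B: σ_y = 42.70 MPa, ρ = 2227 kg/m³
  material F: σ_y = 244.0 MPa, ρ = 7285 kg/m³
  material C: σ_y = 321.0 MPa, ρ = 4540 kg/m³
  material L: σ_y = 265.0 MPa, ρ = 1768 kg/m³
  material P: σ_y = 58.67 MPa, ρ = 729.0 kg/m³
  material P: M = 10.5×10⁻³
  material L: M = 9.21×10⁻³
  material C: M = 3.95×10⁻³
  material B: M = 2.93×10⁻³
  material Y: M = 2.57×10⁻³
  material F: M = 2.14×10⁻³
Highest index: material P.

material P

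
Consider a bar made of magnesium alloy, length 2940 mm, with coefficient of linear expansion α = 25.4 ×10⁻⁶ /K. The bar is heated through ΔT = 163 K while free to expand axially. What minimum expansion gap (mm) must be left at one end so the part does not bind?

12.2 mm

ΔL = α·L₀·ΔT = 25.4×10⁻⁶ × 2940 mm × 163.0 K = 12.2 mm.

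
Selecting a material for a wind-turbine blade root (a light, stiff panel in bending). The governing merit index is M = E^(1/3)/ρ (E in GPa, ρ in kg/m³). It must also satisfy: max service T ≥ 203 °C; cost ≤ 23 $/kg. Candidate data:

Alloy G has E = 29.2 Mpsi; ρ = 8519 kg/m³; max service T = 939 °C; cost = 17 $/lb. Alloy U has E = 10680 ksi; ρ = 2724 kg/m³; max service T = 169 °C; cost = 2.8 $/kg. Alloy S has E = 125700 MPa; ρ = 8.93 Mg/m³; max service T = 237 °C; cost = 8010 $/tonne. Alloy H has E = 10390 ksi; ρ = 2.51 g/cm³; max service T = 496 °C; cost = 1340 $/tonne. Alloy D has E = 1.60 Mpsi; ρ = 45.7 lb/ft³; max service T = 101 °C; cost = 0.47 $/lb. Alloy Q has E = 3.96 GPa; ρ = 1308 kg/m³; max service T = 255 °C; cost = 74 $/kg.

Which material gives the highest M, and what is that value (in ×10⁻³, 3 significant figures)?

Screen on constraints: max service T ≥ 203 °C; cost ≤ 23 $/kg. Survivors: alloy S, alloy H.
Convert each candidate to consistent units, then evaluate M:
  alloy S: E = 125.7 GPa, ρ = 8930 kg/m³
  alloy H: E = 71.64 GPa, ρ = 2510 kg/m³
  alloy H: M = 1.65×10⁻³
  alloy S: M = 0.561×10⁻³
Alloy H has the largest M.

alloy H, M = 1.65×10⁻³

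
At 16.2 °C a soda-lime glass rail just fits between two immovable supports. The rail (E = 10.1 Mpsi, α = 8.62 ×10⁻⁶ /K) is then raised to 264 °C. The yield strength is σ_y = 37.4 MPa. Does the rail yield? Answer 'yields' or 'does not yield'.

yields

E = 10.1 Mpsi = 69.64 GPa.
ΔT = 247.8 K. Constrained thermal stress σ = E·α·ΔT = 69.64×10³ MPa × 8.62×10⁻⁶ × 247.8 = 149 MPa (compressive).
Compare to σ_y = 37.4 MPa: σ ≥ σ_y, so it yields.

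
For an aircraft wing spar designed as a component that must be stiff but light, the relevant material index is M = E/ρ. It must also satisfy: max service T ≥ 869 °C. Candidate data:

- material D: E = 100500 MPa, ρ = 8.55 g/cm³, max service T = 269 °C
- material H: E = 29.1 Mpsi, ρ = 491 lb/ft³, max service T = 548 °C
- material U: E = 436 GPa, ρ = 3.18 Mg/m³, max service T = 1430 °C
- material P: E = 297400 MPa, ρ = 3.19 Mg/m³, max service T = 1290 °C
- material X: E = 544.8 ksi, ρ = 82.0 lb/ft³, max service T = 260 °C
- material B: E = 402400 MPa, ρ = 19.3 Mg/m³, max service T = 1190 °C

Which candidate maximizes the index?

material U

Screen on constraints: max service T ≥ 869 °C. Survivors: material U, material P, material B.
Putting every candidate on a common basis:
  material U: E = 436.0 GPa, ρ = 3180 kg/m³
  material P: E = 297.4 GPa, ρ = 3190 kg/m³
  material B: E = 402.4 GPa, ρ = 19300 kg/m³
  material U: M = 137 MN·m/kg
  material P: M = 93.2 MN·m/kg
  material B: M = 20.8 MN·m/kg
The maximum is for material U.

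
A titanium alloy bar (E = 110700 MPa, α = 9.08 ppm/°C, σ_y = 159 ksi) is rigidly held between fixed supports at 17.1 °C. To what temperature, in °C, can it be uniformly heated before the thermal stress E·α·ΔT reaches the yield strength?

1110 °C

E = 110700 MPa = 110.7 GPa.
σ_y = 159 ksi = 1096 MPa.
E·α·ΔT = 1096 MPa ⇒ ΔT = 1096 / (110.7×10³ × 9.08×10⁻⁶) = 1091 K.
T = 17.1 + 1091 = 1108 °C.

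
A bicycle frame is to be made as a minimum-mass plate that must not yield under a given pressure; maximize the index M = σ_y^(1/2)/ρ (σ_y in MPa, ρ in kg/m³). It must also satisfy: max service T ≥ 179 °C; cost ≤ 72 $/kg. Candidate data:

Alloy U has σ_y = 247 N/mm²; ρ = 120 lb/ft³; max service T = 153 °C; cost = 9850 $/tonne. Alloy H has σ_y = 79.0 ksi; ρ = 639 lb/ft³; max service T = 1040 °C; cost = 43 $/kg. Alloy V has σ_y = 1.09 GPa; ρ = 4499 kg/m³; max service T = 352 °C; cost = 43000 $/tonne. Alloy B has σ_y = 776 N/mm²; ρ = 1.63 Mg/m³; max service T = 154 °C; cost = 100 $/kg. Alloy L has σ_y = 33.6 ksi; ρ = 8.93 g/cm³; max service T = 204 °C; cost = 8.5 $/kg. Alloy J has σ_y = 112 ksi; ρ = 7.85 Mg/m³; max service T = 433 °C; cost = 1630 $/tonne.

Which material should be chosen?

alloy V

Screen on constraints: max service T ≥ 179 °C; cost ≤ 72 $/kg. Survivors: alloy H, alloy V, alloy L, alloy J.
Putting every candidate on a common basis:
  alloy H: σ_y = 544.7 MPa, ρ = 10240 kg/m³
  alloy V: σ_y = 1090 MPa, ρ = 4499 kg/m³
  alloy L: σ_y = 231.7 MPa, ρ = 8930 kg/m³
  alloy J: σ_y = 772.2 MPa, ρ = 7850 kg/m³
  alloy V: M = 7.34×10⁻³
  alloy J: M = 3.54×10⁻³
  alloy H: M = 2.28×10⁻³
  alloy L: M = 1.70×10⁻³
Alloy V ranks first.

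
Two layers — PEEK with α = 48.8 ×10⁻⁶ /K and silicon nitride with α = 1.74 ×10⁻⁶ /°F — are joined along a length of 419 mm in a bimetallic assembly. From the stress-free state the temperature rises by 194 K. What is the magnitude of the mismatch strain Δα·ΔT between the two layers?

8.86×10⁻³

silicon nitride: α = 1.74×10⁻⁶/°F × 9/5 = 3.13×10⁻⁶/K.
Δα = |48.8 − 3.13|×10⁻⁶/K = 45.7×10⁻⁶/K.
Mismatch strain = Δα·ΔT = 45.7×10⁻⁶ × 194.0 = 8.86×10⁻³.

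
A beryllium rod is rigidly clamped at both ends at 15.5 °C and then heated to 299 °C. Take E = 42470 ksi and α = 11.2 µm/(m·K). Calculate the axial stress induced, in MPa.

E = 42470 ksi = 292.8 GPa.
ΔT = 283.5 K. Constrained thermal stress σ = E·α·ΔT = 292.8×10³ MPa × 11.2×10⁻⁶ × 283.5 = 930 MPa (compressive).

930 MPa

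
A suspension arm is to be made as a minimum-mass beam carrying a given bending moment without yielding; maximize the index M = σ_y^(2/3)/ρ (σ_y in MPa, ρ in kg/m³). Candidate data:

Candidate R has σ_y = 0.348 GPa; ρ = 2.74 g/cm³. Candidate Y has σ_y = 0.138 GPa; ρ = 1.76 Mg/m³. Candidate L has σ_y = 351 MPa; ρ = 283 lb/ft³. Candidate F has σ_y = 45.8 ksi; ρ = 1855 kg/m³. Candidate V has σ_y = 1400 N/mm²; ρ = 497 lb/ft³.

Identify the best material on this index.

Convert each candidate to consistent units, then evaluate M:
  candidate R: σ_y = 348.0 MPa, ρ = 2740 kg/m³
  candidate Y: σ_y = 138.0 MPa, ρ = 1760 kg/m³
  candidate L: σ_y = 351.0 MPa, ρ = 4533 kg/m³
  candidate F: σ_y = 315.8 MPa, ρ = 1855 kg/m³
  candidate V: σ_y = 1400 MPa, ρ = 7961 kg/m³
  candidate F: M = 25.0×10⁻³
  candidate R: M = 18.1×10⁻³
  candidate V: M = 15.7×10⁻³
  candidate Y: M = 15.2×10⁻³
  candidate L: M = 11.0×10⁻³
Candidate F has the largest M.

candidate F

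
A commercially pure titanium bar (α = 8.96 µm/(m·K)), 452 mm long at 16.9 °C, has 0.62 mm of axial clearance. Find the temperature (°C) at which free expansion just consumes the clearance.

170 °C

α·L₀·ΔT = 0.62 mm ⇒ ΔT = 0.62 / (8.96×10⁻⁶ × 452.0) = 153.1 K.
T = 16.9 + 153.1 = 170.0 °C.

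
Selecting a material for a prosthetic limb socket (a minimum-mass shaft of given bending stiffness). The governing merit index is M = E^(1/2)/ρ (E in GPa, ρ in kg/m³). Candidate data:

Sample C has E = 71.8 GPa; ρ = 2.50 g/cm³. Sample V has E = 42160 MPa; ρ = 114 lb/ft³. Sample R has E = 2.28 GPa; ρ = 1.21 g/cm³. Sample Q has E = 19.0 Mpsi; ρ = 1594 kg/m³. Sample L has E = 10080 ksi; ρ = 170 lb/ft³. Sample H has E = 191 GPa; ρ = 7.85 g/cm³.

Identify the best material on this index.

Putting every candidate on a common basis:
  sample C: E = 71.80 GPa, ρ = 2500 kg/m³
  sample V: E = 42.16 GPa, ρ = 1826 kg/m³
  sample R: E = 2.280 GPa, ρ = 1210 kg/m³
  sample Q: E = 131.0 GPa, ρ = 1594 kg/m³
  sample L: E = 69.50 GPa, ρ = 2723 kg/m³
  sample H: E = 191.0 GPa, ρ = 7850 kg/m³
  sample Q: M = 7.18×10⁻³
  sample V: M = 3.56×10⁻³
  sample C: M = 3.39×10⁻³
  sample L: M = 3.06×10⁻³
  sample H: M = 1.76×10⁻³
  sample R: M = 1.25×10⁻³
Sample Q has the largest M.

sample Q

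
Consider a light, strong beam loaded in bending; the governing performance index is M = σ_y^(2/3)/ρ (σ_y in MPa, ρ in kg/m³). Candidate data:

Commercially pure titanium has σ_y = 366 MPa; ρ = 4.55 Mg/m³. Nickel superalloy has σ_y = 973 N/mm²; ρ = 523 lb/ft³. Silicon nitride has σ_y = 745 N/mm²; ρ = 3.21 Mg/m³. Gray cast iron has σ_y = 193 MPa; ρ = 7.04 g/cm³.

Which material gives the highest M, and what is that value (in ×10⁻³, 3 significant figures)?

Convert each candidate to consistent units, then evaluate M:
  commercially pure titanium: σ_y = 366.0 MPa, ρ = 4550 kg/m³
  nickel superalloy: σ_y = 973.0 MPa, ρ = 8378 kg/m³
  silicon nitride: σ_y = 745.0 MPa, ρ = 3210 kg/m³
  gray cast iron: σ_y = 193.0 MPa, ρ = 7040 kg/m³
  silicon nitride: M = 25.6×10⁻³
  nickel superalloy: M = 11.7×10⁻³
  commercially pure titanium: M = 11.2×10⁻³
  gray cast iron: M = 4.74×10⁻³
Silicon nitride ranks first.

silicon nitride, M = 25.6×10⁻³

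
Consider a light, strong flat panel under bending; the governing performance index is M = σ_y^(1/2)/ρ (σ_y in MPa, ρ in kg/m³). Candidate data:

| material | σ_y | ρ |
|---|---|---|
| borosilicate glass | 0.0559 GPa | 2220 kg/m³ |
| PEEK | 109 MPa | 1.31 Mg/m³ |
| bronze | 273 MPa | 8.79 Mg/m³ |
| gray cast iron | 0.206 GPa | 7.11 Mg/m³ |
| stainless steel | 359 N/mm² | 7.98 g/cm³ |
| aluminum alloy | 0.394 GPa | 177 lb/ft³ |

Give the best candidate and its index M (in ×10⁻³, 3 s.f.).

PEEK, M = 7.97×10⁻³

Convert each candidate to consistent units, then evaluate M:
  borosilicate glass: σ_y = 55.90 MPa, ρ = 2220 kg/m³
  PEEK: σ_y = 109.0 MPa, ρ = 1310 kg/m³
  bronze: σ_y = 273.0 MPa, ρ = 8790 kg/m³
  gray cast iron: σ_y = 206.0 MPa, ρ = 7110 kg/m³
  stainless steel: σ_y = 359.0 MPa, ρ = 7980 kg/m³
  aluminum alloy: σ_y = 394.0 MPa, ρ = 2835 kg/m³
  PEEK: M = 7.97×10⁻³
  aluminum alloy: M = 7.00×10⁻³
  borosilicate glass: M = 3.37×10⁻³
  stainless steel: M = 2.37×10⁻³
  gray cast iron: M = 2.02×10⁻³
  bronze: M = 1.88×10⁻³
PEEK has the largest M.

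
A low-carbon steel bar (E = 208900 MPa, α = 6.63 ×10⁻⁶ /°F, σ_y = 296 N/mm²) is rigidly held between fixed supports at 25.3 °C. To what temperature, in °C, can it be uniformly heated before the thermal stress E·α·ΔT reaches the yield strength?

E = 208900 MPa = 208.9 GPa.
α = 6.63×10⁻⁶/°F × 9/5 = 11.9×10⁻⁶/K.
σ_y = 296 N/mm² = 296.0 MPa.
E·α·ΔT = 296.0 MPa ⇒ ΔT = 296.0 / (208.9×10³ × 11.9×10⁻⁶) = 118.7 K.
T = 25.3 + 118.7 = 144.0 °C.

144 °C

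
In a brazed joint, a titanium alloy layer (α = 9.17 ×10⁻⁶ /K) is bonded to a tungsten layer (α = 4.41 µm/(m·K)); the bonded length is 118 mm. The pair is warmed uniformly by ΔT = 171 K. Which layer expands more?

titanium alloy

α(titanium alloy) = 9.17×10⁻⁶/K vs α(tungsten) = 4.41×10⁻⁶/K.
Higher α expands more for the same ΔT: titanium alloy.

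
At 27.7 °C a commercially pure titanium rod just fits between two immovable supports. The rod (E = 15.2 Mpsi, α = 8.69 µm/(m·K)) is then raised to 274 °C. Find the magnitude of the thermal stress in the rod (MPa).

224 MPa

E = 15.2 Mpsi = 104.8 GPa.
ΔT = 246.3 K. Constrained thermal stress σ = E·α·ΔT = 104.8×10³ MPa × 8.69×10⁻⁶ × 246.3 = 224 MPa (compressive).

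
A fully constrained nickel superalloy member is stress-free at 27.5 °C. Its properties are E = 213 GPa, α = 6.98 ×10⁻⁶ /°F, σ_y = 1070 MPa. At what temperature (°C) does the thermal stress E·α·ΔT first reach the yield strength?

α = 6.98×10⁻⁶/°F × 9/5 = 12.6×10⁻⁶/K.
E·α·ΔT = 1070 MPa ⇒ ΔT = 1070 / (213.0×10³ × 12.6×10⁻⁶) = 399.8 K.
T = 27.5 + 399.8 = 427.3 °C.

427 °C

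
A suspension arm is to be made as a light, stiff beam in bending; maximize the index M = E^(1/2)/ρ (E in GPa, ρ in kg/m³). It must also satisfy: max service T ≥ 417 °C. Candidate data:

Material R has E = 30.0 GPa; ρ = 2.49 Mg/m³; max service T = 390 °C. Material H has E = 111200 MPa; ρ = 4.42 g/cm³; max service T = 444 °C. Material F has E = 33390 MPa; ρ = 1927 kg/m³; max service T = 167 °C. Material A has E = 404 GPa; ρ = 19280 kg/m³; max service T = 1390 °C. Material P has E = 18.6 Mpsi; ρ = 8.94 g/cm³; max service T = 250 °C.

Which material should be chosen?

Screen on constraints: max service T ≥ 417 °C. Survivors: material H, material A.
After converting to SI:
  material H: E = 111.2 GPa, ρ = 4420 kg/m³
  material A: E = 404.0 GPa, ρ = 19280 kg/m³
  material H: M = 2.39×10⁻³
  material A: M = 1.04×10⁻³
The maximum is for material H.

material H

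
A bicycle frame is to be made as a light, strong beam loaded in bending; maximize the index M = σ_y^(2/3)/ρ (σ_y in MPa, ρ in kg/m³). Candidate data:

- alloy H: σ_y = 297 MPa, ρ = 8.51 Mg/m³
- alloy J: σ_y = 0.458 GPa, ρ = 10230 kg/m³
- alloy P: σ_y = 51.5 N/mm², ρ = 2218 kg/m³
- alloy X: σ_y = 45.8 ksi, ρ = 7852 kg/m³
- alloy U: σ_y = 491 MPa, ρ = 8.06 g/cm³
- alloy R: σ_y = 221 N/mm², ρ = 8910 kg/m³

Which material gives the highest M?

After converting to SI:
  alloy H: σ_y = 297.0 MPa, ρ = 8510 kg/m³
  alloy J: σ_y = 458.0 MPa, ρ = 10230 kg/m³
  alloy P: σ_y = 51.50 MPa, ρ = 2218 kg/m³
  alloy X: σ_y = 315.8 MPa, ρ = 7852 kg/m³
  alloy U: σ_y = 491.0 MPa, ρ = 8060 kg/m³
  alloy R: σ_y = 221.0 MPa, ρ = 8910 kg/m³
  alloy U: M = 7.72×10⁻³
  alloy P: M = 6.24×10⁻³
  alloy X: M = 5.91×10⁻³
  alloy J: M = 5.81×10⁻³
  alloy H: M = 5.23×10⁻³
  alloy R: M = 4.10×10⁻³
Alloy U has the largest M.

alloy U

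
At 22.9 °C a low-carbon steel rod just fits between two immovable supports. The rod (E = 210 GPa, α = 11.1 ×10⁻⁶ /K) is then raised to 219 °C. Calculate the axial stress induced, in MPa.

ΔT = 196.1 K. Constrained thermal stress σ = E·α·ΔT = 210.0×10³ MPa × 11.1×10⁻⁶ × 196.1 = 457 MPa (compressive).

457 MPa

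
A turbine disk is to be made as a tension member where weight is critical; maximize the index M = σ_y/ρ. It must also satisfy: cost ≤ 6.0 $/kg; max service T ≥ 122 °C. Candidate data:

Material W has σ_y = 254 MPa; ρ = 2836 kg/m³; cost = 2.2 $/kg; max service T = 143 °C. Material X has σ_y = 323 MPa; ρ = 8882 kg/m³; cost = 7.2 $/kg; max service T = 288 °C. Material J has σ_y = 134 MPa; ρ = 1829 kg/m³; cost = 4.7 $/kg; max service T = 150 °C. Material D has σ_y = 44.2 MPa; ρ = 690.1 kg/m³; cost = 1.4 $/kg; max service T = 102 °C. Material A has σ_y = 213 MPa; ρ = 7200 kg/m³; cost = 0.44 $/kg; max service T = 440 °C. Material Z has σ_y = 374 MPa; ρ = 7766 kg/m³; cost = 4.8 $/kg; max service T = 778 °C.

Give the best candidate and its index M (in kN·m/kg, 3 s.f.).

Screen on constraints: cost ≤ 6.0 $/kg; max service T ≥ 122 °C. Survivors: material W, material J, material A, material Z.
Evaluate M for each candidate:
  material W: M = 89.6 kN·m/kg
  material J: M = 73.3 kN·m/kg
  material Z: M = 48.2 kN·m/kg
  material A: M = 29.6 kN·m/kg
Material W has the largest M.

material W, M = 89.6 kN·m/kg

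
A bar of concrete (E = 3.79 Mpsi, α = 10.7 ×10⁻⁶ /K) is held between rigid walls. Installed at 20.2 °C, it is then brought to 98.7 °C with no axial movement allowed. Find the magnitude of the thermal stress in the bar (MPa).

21.9 MPa

E = 3.79 Mpsi = 26.13 GPa.
ΔT = 78.50 K. Constrained thermal stress σ = E·α·ΔT = 26.13×10³ MPa × 10.7×10⁻⁶ × 78.50 = 21.9 MPa (compressive).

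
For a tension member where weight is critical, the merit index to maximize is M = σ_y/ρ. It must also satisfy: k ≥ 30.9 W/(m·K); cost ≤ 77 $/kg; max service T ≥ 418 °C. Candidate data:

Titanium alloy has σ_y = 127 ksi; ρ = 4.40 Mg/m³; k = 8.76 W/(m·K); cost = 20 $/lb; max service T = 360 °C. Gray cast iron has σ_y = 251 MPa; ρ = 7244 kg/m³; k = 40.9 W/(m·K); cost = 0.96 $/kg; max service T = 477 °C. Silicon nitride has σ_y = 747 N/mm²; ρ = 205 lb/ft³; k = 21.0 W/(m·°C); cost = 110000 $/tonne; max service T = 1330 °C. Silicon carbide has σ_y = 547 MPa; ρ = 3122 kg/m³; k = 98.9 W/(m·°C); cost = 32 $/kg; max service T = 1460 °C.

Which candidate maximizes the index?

Screen on constraints: k ≥ 30.9 W/(m·K); cost ≤ 77 $/kg; max service T ≥ 418 °C. Survivors: gray cast iron, silicon carbide.
After converting to SI:
  gray cast iron: σ_y = 251.0 MPa, ρ = 7244 kg/m³
  silicon carbide: σ_y = 547.0 MPa, ρ = 3122 kg/m³
  silicon carbide: M = 175 kN·m/kg
  gray cast iron: M = 34.6 kN·m/kg
The maximum is for silicon carbide.

silicon carbide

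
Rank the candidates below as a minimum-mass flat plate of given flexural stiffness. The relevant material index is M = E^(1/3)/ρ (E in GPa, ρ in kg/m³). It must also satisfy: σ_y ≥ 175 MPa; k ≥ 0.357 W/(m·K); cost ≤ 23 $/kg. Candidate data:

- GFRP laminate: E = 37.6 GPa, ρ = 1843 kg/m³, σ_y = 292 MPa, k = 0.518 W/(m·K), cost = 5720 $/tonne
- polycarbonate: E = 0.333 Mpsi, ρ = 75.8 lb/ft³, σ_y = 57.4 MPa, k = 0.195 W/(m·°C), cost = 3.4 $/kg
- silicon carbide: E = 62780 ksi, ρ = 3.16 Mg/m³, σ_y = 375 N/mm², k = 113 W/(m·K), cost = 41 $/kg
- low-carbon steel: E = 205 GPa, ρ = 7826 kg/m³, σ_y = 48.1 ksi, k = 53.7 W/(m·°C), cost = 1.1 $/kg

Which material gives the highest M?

Screen on constraints: σ_y ≥ 175 MPa; k ≥ 0.357 W/(m·K); cost ≤ 23 $/kg. Survivors: GFRP laminate, low-carbon steel.
Normalizing units and computing the index:
  GFRP laminate: E = 37.60 GPa, ρ = 1843 kg/m³
  low-carbon steel: E = 205.0 GPa, ρ = 7826 kg/m³
  GFRP laminate: M = 1.82×10⁻³
  low-carbon steel: M = 0.753×10⁻³
Highest index: GFRP laminate.

GFRP laminate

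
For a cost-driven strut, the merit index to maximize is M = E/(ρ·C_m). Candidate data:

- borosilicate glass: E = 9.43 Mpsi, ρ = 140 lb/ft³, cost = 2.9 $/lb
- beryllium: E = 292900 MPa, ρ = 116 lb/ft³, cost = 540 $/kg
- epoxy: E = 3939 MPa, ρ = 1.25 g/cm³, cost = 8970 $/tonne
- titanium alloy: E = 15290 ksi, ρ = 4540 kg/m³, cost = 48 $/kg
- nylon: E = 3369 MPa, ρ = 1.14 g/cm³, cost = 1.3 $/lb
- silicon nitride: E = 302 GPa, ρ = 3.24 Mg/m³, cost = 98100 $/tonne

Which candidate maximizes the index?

borosilicate glass

Convert each candidate to consistent units, then evaluate M:
  borosilicate glass: E = 65.02 GPa, ρ = 2243 kg/m³, cost = 6.393 $/kg
  beryllium: E = 292.9 GPa, ρ = 1858 kg/m³, cost = 540.0 $/kg
  epoxy: E = 3.939 GPa, ρ = 1250 kg/m³, cost = 8.970 $/kg
  titanium alloy: E = 105.4 GPa, ρ = 4540 kg/m³, cost = 48.00 $/kg
  nylon: E = 3.369 GPa, ρ = 1140 kg/m³, cost = 2.866 $/kg
  silicon nitride: E = 302.0 GPa, ρ = 3240 kg/m³, cost = 98.10 $/kg
  borosilicate glass: M = 4.53 MN·m per $
  nylon: M = 1.03 MN·m per $
  silicon nitride: M = 0.950 MN·m per $
  titanium alloy: M = 0.484 MN·m per $
  epoxy: M = 0.351 MN·m per $
  beryllium: M = 0.292 MN·m per $
The maximum is for borosilicate glass.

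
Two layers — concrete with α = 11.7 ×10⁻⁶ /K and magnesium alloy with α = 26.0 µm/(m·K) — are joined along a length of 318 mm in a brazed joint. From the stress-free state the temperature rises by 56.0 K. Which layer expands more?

magnesium alloy

α(concrete) = 11.7×10⁻⁶/K vs α(magnesium alloy) = 26.0×10⁻⁶/K.
Higher α expands more for the same ΔT: magnesium alloy.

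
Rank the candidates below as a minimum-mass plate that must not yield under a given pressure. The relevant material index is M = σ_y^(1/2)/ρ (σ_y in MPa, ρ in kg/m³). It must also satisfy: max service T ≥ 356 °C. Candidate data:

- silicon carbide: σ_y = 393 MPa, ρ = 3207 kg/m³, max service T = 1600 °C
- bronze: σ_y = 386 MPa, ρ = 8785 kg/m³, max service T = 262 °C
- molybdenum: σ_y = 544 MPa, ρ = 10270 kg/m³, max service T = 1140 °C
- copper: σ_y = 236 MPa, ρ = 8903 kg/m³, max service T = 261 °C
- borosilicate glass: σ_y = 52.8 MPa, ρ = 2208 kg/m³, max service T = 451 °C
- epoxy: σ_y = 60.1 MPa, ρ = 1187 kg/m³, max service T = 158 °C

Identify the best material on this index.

silicon carbide

Screen on constraints: max service T ≥ 356 °C. Survivors: silicon carbide, molybdenum, borosilicate glass.
Evaluate M for each candidate:
  silicon carbide: M = 6.18×10⁻³
  borosilicate glass: M = 3.29×10⁻³
  molybdenum: M = 2.27×10⁻³
Highest index: silicon carbide.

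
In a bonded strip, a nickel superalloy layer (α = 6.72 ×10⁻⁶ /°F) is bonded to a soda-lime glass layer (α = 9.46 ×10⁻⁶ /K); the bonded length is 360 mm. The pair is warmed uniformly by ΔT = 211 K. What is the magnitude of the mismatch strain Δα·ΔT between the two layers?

5.56×10⁻⁴

nickel superalloy: α = 6.72×10⁻⁶/°F × 9/5 = 12.1×10⁻⁶/K.
Δα = |12.1 − 9.46|×10⁻⁶/K = 2.64×10⁻⁶/K.
Mismatch strain = Δα·ΔT = 2.64×10⁻⁶ × 211.0 = 5.56×10⁻⁴.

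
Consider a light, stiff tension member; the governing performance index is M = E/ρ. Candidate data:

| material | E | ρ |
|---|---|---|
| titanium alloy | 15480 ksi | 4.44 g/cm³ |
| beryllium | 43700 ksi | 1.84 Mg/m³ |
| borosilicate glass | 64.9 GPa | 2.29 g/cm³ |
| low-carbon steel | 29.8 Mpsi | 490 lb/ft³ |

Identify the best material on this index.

beryllium

In SI units:
  titanium alloy: E = 106.7 GPa, ρ = 4440 kg/m³
  beryllium: E = 301.3 GPa, ρ = 1840 kg/m³
  borosilicate glass: E = 64.90 GPa, ρ = 2290 kg/m³
  low-carbon steel: E = 205.5 GPa, ρ = 7849 kg/m³
  beryllium: M = 164 MN·m/kg
  borosilicate glass: M = 28.3 MN·m/kg
  low-carbon steel: M = 26.2 MN·m/kg
  titanium alloy: M = 24.0 MN·m/kg
Beryllium ranks first.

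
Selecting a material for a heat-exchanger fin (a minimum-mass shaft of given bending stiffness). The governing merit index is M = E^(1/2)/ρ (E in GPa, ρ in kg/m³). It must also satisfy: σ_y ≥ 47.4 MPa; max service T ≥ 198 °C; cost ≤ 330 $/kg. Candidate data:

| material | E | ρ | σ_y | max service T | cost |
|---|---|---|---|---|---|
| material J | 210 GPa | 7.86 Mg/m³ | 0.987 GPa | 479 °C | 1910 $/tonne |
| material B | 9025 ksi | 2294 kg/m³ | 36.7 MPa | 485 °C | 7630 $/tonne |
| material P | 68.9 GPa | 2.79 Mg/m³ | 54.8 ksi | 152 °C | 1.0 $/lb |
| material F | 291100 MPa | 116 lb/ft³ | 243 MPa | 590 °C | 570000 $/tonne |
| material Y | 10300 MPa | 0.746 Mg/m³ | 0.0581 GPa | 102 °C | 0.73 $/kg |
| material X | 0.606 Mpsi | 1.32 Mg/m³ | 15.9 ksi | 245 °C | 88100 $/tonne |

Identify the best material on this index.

Screen on constraints: σ_y ≥ 47.4 MPa; max service T ≥ 198 °C; cost ≤ 330 $/kg. Survivors: material J, material X.
Convert each candidate to consistent units, then evaluate M:
  material J: E = 210.0 GPa, ρ = 7860 kg/m³
  material X: E = 4.178 GPa, ρ = 1320 kg/m³
  material J: M = 1.84×10⁻³
  material X: M = 1.55×10⁻³
Material J has the largest M.

material J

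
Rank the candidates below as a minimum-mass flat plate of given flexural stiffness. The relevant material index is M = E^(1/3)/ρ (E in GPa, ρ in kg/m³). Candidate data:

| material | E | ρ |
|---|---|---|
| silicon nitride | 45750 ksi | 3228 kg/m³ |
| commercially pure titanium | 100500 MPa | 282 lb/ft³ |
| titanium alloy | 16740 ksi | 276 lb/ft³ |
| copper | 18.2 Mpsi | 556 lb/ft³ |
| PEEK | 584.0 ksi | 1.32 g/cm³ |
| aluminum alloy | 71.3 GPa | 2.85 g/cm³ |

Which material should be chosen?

silicon nitride

In SI units:
  silicon nitride: E = 315.4 GPa, ρ = 3228 kg/m³
  commercially pure titanium: E = 100.5 GPa, ρ = 4517 kg/m³
  titanium alloy: E = 115.4 GPa, ρ = 4421 kg/m³
  copper: E = 125.5 GPa, ρ = 8906 kg/m³
  PEEK: E = 4.027 GPa, ρ = 1320 kg/m³
  aluminum alloy: E = 71.30 GPa, ρ = 2850 kg/m³
  silicon nitride: M = 2.11×10⁻³
  aluminum alloy: M = 1.45×10⁻³
  PEEK: M = 1.21×10⁻³
  titanium alloy: M = 1.10×10⁻³
  commercially pure titanium: M = 1.03×10⁻³
  copper: M = 0.562×10⁻³
Silicon nitride has the largest M.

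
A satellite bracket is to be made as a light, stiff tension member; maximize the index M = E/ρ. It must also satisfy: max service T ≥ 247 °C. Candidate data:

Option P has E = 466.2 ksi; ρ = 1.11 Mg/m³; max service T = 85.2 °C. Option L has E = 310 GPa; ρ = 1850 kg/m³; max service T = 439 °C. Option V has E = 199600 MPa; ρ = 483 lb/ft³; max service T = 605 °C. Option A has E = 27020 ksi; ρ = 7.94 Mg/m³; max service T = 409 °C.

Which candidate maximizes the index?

option L

Screen on constraints: max service T ≥ 247 °C. Survivors: option L, option V, option A.
In SI units:
  option L: E = 310.0 GPa, ρ = 1850 kg/m³
  option V: E = 199.6 GPa, ρ = 7737 kg/m³
  option A: E = 186.3 GPa, ρ = 7940 kg/m³
  option L: M = 168 MN·m/kg
  option V: M = 25.8 MN·m/kg
  option A: M = 23.5 MN·m/kg
The maximum is for option L.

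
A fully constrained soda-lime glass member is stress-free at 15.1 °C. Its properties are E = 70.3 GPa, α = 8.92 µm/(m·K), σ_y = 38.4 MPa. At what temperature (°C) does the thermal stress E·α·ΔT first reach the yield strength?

E·α·ΔT = 38.40 MPa ⇒ ΔT = 38.40 / (70.30×10³ × 8.92×10⁻⁶) = 61.24 K.
T = 15.1 + 61.24 = 76.34 °C.

76.3 °C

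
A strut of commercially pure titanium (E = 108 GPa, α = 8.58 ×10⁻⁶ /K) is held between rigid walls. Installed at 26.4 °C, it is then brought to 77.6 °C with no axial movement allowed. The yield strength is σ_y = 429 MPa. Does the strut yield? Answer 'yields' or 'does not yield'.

ΔT = 51.20 K. Constrained thermal stress σ = E·α·ΔT = 108.0×10³ MPa × 8.58×10⁻⁶ × 51.20 = 47.4 MPa (compressive).
Compare to σ_y = 429 MPa: σ < σ_y, so it does not yield.

does not yield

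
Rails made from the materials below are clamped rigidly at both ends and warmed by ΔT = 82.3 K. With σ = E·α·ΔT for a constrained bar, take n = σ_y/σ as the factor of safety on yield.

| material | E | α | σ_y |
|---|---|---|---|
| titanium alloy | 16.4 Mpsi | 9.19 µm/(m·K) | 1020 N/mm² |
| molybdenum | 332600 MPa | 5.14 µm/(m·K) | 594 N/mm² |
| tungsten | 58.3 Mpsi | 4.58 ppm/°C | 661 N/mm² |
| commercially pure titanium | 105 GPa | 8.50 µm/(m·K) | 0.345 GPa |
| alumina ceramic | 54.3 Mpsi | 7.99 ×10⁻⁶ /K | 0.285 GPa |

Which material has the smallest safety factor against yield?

With everything in SI (GPa, ×10⁻⁶/K, MPa):
  titanium alloy: E = 113.1, α = 9.19, σ_y = 1020 → σ = 85.5 MPa, n = 11.9
  molybdenum: E = 332.6, α = 5.14, σ_y = 594.0 → σ = 141 MPa, n = 4.22
  tungsten: E = 402.0, α = 4.58, σ_y = 661.0 → σ = 152 MPa, n = 4.36
  commercially pure titanium: E = 105.0, α = 8.50, σ_y = 345.0 → σ = 73.5 MPa, n = 4.70
  alumina ceramic: E = 374.4, α = 7.99, σ_y = 285.0 → σ = 246 MPa, n = 1.16
Alumina ceramic has the lowest safety factor, n = 1.16.

alumina ceramic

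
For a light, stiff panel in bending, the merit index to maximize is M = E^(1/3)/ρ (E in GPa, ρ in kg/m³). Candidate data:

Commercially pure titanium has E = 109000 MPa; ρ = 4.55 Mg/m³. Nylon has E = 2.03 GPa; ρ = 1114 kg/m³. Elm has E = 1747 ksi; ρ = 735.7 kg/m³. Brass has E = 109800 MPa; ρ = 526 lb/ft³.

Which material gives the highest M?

After converting to SI:
  commercially pure titanium: E = 109.0 GPa, ρ = 4550 kg/m³
  nylon: E = 2.030 GPa, ρ = 1114 kg/m³
  elm: E = 12.05 GPa, ρ = 735.7 kg/m³
  brass: E = 109.8 GPa, ρ = 8426 kg/m³
  elm: M = 3.12×10⁻³
  nylon: M = 1.14×10⁻³
  commercially pure titanium: M = 1.05×10⁻³
  brass: M = 0.568×10⁻³
The maximum is for elm.

elm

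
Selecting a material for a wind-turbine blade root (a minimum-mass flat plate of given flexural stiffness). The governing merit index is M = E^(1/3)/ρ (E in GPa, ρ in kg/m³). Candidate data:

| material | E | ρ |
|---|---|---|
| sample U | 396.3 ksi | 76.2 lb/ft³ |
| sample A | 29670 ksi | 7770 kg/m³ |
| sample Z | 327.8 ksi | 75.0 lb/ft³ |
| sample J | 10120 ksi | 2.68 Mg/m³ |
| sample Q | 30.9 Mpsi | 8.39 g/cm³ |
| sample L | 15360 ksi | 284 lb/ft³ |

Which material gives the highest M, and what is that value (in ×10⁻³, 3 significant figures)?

sample J, M = 1.54×10⁻³

Putting every candidate on a common basis:
  sample U: E = 2.732 GPa, ρ = 1221 kg/m³
  sample A: E = 204.6 GPa, ρ = 7770 kg/m³
  sample Z: E = 2.260 GPa, ρ = 1201 kg/m³
  sample J: E = 69.77 GPa, ρ = 2680 kg/m³
  sample Q: E = 213.0 GPa, ρ = 8390 kg/m³
  sample L: E = 105.9 GPa, ρ = 4549 kg/m³
  sample J: M = 1.54×10⁻³
  sample U: M = 1.15×10⁻³
  sample Z: M = 1.09×10⁻³
  sample L: M = 1.04×10⁻³
  sample A: M = 0.758×10⁻³
  sample Q: M = 0.712×10⁻³
The maximum is for sample J.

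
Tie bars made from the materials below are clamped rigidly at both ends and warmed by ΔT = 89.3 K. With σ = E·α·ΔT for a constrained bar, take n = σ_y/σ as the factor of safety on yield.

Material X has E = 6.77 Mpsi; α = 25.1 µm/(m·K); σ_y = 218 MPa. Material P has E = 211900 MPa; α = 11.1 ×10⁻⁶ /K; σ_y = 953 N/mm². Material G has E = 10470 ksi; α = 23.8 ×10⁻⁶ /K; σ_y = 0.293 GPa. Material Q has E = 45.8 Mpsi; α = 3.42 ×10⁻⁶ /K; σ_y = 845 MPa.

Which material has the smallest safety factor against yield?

material G

In consistent units (E in GPa, α in ×10⁻⁶/K, σ_y in MPa):
  material X: E = 46.68, α = 25.1, σ_y = 218.0 → σ = 105 MPa, n = 2.08
  material P: E = 211.9, α = 11.1, σ_y = 953.0 → σ = 210 MPa, n = 4.54
  material G: E = 72.19, α = 23.8, σ_y = 293.0 → σ = 153 MPa, n = 1.91
  material Q: E = 315.8, α = 3.42, σ_y = 845.0 → σ = 96.4 MPa, n = 8.76
Material G has the lowest safety factor, n = 1.91.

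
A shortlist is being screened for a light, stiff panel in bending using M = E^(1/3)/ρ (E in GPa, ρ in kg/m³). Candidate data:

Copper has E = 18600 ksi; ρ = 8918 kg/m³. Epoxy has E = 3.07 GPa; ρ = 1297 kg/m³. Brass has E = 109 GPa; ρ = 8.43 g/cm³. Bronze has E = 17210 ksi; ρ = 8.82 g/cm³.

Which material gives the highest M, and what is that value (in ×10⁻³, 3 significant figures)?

epoxy, M = 1.12×10⁻³

In SI units:
  copper: E = 128.2 GPa, ρ = 8918 kg/m³
  epoxy: E = 3.070 GPa, ρ = 1297 kg/m³
  brass: E = 109.0 GPa, ρ = 8430 kg/m³
  bronze: E = 118.7 GPa, ρ = 8820 kg/m³
  epoxy: M = 1.12×10⁻³
  brass: M = 0.567×10⁻³
  copper: M = 0.565×10⁻³
  bronze: M = 0.557×10⁻³
Epoxy ranks first.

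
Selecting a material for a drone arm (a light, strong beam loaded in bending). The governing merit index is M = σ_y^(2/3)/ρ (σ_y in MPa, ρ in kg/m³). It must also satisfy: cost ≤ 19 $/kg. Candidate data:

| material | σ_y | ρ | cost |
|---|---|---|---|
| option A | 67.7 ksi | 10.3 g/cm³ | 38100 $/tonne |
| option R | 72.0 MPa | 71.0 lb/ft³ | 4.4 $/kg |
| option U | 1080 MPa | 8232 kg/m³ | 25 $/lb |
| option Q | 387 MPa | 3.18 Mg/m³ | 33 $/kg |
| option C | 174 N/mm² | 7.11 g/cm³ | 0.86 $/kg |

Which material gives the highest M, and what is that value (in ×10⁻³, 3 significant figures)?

option R, M = 15.2×10⁻³

Screen on constraints: cost ≤ 19 $/kg. Survivors: option R, option C.
Putting every candidate on a common basis:
  option R: σ_y = 72.00 MPa, ρ = 1137 kg/m³
  option C: σ_y = 174.0 MPa, ρ = 7110 kg/m³
  option R: M = 15.2×10⁻³
  option C: M = 4.38×10⁻³
Option R has the largest M.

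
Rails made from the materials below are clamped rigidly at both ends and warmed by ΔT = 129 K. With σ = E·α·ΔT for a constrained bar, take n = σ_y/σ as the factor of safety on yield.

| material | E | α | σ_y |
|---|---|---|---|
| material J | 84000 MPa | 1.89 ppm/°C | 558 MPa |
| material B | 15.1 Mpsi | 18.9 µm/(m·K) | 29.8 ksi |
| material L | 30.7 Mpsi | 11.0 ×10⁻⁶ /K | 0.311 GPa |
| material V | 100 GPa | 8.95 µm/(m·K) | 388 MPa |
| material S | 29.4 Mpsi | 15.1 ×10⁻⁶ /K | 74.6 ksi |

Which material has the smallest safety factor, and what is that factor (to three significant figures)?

material B, n = 0.809

In consistent units (E in GPa, α in ×10⁻⁶/K, σ_y in MPa):
  material J: E = 84.00, α = 1.89, σ_y = 558.0 → σ = 20.5 MPa, n = 27.2
  material B: E = 104.1, α = 18.9, σ_y = 205.5 → σ = 254 MPa, n = 0.809
  material L: E = 211.7, α = 11.0, σ_y = 311.0 → σ = 300 MPa, n = 1.04
  material V: E = 100.0, α = 8.95, σ_y = 388.0 → σ = 115 MPa, n = 3.36
  material S: E = 202.7, α = 15.1, σ_y = 514.3 → σ = 395 MPa, n = 1.30
The minimum is material B at n = 0.809.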